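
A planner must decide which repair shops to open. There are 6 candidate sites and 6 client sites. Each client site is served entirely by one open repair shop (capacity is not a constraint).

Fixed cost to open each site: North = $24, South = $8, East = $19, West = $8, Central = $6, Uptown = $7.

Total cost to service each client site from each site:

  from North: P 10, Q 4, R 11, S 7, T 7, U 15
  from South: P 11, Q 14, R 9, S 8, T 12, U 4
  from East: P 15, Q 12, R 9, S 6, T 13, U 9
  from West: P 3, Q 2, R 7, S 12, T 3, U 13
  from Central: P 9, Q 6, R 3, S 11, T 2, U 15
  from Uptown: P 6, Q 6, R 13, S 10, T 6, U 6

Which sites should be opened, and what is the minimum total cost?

For any fixed open set, each client site goes to its cheapest open site; total = fixed + service.
{South, West}: P→West 3, Q→West 2, R→West 7, S→South 8, T→West 3, U→South 4. Service 27; fixed 16; total 43.
{South, West, Central}: P→West 3, Q→West 2, R→Central 3, S→South 8, T→Central 2, U→South 4. Service 22; fixed 22; total 44.
{South, Central}: service 32 + fixed 14 = 46
{North, South, East, West, Central, Uptown}: P→West 3, Q→West 2, R→Central 3, S→East 6, T→Central 2, U→South 4. Service 20; fixed 72; total 92.
No other subset beats 43.

Open South and West; minimum total cost 43.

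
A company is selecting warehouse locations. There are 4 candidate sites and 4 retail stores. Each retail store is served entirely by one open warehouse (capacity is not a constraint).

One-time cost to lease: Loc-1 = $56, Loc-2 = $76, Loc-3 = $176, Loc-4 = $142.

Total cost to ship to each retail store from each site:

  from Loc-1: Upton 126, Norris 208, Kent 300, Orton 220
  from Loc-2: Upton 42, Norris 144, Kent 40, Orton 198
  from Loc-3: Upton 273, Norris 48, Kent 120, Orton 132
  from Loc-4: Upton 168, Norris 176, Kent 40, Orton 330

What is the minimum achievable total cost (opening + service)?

Minimum total cost: 500

For any fixed open set, each retail store goes to its cheapest open site; total = fixed + service.
{Loc-2}: Upton→Loc-2 42, Norris→Loc-2 144, Kent→Loc-2 40, Orton→Loc-2 198. Service 424; fixed 76; total 500.
{Loc-2, Loc-3}: Upton→Loc-2 42, Norris→Loc-3 48, Kent→Loc-2 40, Orton→Loc-3 132. Service 262; fixed 252; total 514.
{Loc-1, Loc-2}: service 424 + fixed 132 = 556
{Loc-1, Loc-2, Loc-3, Loc-4}: service 262 + fixed 450 = 712
No other subset beats 500.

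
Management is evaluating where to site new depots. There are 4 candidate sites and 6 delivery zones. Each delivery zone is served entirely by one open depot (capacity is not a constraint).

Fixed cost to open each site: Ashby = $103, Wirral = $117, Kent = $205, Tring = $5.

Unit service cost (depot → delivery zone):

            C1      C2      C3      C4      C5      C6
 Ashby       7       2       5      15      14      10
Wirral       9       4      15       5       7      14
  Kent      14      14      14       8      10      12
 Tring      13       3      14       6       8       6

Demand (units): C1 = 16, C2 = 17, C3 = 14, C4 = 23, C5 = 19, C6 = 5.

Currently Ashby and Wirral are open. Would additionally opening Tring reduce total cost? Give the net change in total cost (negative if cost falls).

Current service cost with {Ashby, Wirral}: 514.
Adding Tring: each delivery zone re-picks its cheapest; new service cost 494, saving 20.
Extra fixed cost: 5. Net change = 5 − 20 = -15.
(Totals: 734 → 719.)

Yes — net change −15 (cost falls by 15).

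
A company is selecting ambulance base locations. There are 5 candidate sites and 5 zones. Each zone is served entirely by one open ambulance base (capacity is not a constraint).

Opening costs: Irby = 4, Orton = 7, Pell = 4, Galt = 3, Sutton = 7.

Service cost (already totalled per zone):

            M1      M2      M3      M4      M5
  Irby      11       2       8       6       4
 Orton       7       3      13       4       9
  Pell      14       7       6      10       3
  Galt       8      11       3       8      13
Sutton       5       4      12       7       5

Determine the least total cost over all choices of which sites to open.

Minimum total cost: 30

For any fixed open set, each zone goes to its cheapest open site; total = fixed + service.
{Irby, Galt}: M1→Galt 8, M2→Irby 2, M3→Galt 3, M4→Irby 6, M5→Irby 4. Service 23; fixed 7; total 30.
{Irby, Pell, Galt}: M1→Galt 8, M2→Irby 2, M3→Galt 3, M4→Irby 6, M5→Pell 3. Service 22; fixed 11; total 33.
{Irby, Orton, Galt}: M1→Orton 7, M2→Irby 2, M3→Galt 3, M4→Orton 4, M5→Irby 4. Service 20; fixed 14; total 34.
{Irby, Orton, Pell, Galt, Sutton}: M1→Sutton 5, M2→Irby 2, M3→Galt 3, M4→Orton 4, M5→Pell 3. Service 17; fixed 25; total 42.
No other subset beats 30.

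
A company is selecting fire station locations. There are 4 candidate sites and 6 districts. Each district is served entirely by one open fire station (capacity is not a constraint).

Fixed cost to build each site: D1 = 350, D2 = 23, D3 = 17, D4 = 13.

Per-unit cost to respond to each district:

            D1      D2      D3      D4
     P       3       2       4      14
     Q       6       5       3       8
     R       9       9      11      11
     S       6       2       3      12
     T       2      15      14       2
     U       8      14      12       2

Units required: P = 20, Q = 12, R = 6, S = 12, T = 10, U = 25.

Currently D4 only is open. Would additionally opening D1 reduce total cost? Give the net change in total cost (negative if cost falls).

No — net change +22 (cost rises by 22).

Current service cost with {D4}: 656.
Adding D1: each district re-picks its cheapest; new service cost 328, saving 328.
Extra fixed cost: 350. Net change = 350 − 328 = 22.
(Totals: 669 → 691.)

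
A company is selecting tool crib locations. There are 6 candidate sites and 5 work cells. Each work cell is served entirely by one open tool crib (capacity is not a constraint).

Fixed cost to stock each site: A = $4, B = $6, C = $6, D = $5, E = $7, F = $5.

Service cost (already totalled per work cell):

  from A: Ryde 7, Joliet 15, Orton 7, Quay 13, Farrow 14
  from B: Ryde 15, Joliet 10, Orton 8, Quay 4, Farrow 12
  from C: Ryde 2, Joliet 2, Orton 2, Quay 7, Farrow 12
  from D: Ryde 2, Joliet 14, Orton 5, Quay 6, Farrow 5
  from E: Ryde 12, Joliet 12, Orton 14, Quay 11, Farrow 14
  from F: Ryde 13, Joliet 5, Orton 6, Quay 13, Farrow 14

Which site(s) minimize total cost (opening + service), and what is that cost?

For any fixed open set, each work cell goes to its cheapest open site; total = fixed + service.
{C, D}: Ryde→C 2, Joliet→C 2, Orton→C 2, Quay→D 6, Farrow→D 5. Service 17; fixed 11; total 28.
{C}: Ryde→C 2, Joliet→C 2, Orton→C 2, Quay→C 7, Farrow→C 12. Service 25; fixed 6; total 31.
{A, C, D}: service 17 + fixed 15 = 32
{A, B, C, D, E, F}: Ryde→C 2, Joliet→C 2, Orton→C 2, Quay→B 4, Farrow→D 5. Service 15; fixed 33; total 48.
No other subset beats 28.

Open C and D; minimum total cost 28.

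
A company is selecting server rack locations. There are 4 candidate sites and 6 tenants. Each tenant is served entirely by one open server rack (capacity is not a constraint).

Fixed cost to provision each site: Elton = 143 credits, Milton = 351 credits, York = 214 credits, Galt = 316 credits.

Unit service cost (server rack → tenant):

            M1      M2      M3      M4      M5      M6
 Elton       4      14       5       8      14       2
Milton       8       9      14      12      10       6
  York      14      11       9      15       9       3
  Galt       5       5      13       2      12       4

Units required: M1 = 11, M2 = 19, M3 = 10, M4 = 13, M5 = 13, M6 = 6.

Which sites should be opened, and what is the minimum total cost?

For any fixed open set, each tenant goes to its cheapest open site; total = fixed + service.
{Elton}: M1→Elton 4·11=44, M2→Elton 14·19=266, M3→Elton 5·10=50, M4→Elton 8·13=104, M5→Elton 14·13=182, M6→Elton 2·6=12. Service 658; fixed 143; total 801.
{Galt}: M1→Galt 5·11=55, M2→Galt 5·19=95, M3→Galt 13·10=130, M4→Galt 2·13=26, M5→Galt 12·13=156, M6→Galt 4·6=24. Service 486; fixed 316; total 802.
{Elton, Galt}: M1→Elton 4·11=44, M2→Galt 5·19=95, M3→Elton 5·10=50, M4→Galt 2·13=26, M5→Galt 12·13=156, M6→Elton 2·6=12. Service 383; fixed 459; total 842.
{Elton, Milton, York, Galt}: service 344 + fixed 1024 = 1368
No other subset beats 801.

Open Elton only; minimum total cost 801.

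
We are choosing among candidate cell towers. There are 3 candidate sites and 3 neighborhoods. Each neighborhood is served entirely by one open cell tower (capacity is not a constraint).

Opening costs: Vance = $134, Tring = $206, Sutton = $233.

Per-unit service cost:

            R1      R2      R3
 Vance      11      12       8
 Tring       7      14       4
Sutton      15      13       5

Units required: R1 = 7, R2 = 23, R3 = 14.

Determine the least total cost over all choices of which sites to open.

Minimum total cost: 599

For any fixed open set, each neighborhood goes to its cheapest open site; total = fixed + service.
{Vance}: R1→Vance 11·7=77, R2→Vance 12·23=276, R3→Vance 8·14=112. Service 465; fixed 134; total 599.
{Tring}: service 427 + fixed 206 = 633
{Sutton}: R1→Sutton 15·7=105, R2→Sutton 13·23=299, R3→Sutton 5·14=70. Service 474; fixed 233; total 707.
{Vance, Tring, Sutton}: service 381 + fixed 573 = 954
No other subset beats 599.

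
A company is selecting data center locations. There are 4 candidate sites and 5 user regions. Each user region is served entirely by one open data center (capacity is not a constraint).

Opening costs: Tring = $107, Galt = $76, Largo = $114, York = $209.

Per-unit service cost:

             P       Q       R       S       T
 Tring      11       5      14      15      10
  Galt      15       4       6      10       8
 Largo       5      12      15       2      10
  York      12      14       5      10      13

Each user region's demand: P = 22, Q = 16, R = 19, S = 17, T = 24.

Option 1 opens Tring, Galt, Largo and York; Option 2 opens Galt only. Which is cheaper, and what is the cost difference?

Option 2 is cheaper by 55.

Option 1: {Tring, Galt, Largo, York}: P→Largo 5·22=110, Q→Galt 4·16=64, R→York 5·19=95, S→Largo 2·17=34, T→Galt 8·24=192. Service 495; fixed 506; total 1001.
Option 2: {Galt}: P→Galt 15·22=330, Q→Galt 4·16=64, R→Galt 6·19=114, S→Galt 10·17=170, T→Galt 8·24=192. Service 870; fixed 76; total 946.
Difference: |1001 − 946| = 55.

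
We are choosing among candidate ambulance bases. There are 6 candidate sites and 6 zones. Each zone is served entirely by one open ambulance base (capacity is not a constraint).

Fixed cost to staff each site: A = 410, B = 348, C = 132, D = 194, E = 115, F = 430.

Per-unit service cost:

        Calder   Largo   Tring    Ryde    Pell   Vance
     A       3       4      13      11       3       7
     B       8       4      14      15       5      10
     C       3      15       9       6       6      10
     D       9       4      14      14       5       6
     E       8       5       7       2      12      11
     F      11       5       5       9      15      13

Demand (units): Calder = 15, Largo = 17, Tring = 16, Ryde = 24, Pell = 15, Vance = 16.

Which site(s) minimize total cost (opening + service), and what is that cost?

Open C and E; minimum total cost 787.

For any fixed open set, each zone goes to its cheapest open site; total = fixed + service.
{C, E}: Calder→C 3·15=45, Largo→E 5·17=85, Tring→E 7·16=112, Ryde→E 2·24=48, Pell→C 6·15=90, Vance→C 10·16=160. Service 540; fixed 247; total 787.
{D, E}: Calder→E 8·15=120, Largo→D 4·17=68, Tring→E 7·16=112, Ryde→E 2·24=48, Pell→D 5·15=75, Vance→D 6·16=96. Service 519; fixed 309; total 828.
{E}: Calder→E 8·15=120, Largo→E 5·17=85, Tring→E 7·16=112, Ryde→E 2·24=48, Pell→E 12·15=180, Vance→E 11·16=176. Service 721; fixed 115; total 836.
{A, B, C, D, E, F}: Calder→A 3·15=45, Largo→A 4·17=68, Tring→F 5·16=80, Ryde→E 2·24=48, Pell→A 3·15=45, Vance→D 6·16=96. Service 382; fixed 1629; total 2011.
No other subset beats 787.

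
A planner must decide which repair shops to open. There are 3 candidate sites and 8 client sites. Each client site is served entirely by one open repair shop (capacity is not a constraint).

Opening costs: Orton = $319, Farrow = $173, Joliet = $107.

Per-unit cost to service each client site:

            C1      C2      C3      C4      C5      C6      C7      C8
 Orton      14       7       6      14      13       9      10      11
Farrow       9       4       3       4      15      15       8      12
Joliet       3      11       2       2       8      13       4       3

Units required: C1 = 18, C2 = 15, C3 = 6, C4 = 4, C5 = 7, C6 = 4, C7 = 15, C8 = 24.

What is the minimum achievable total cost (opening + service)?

Minimum total cost: 586

For any fixed open set, each client site goes to its cheapest open site; total = fixed + service.
{Joliet}: C1→Joliet 3·18=54, C2→Joliet 11·15=165, C3→Joliet 2·6=12, C4→Joliet 2·4=8, C5→Joliet 8·7=56, C6→Joliet 13·4=52, C7→Joliet 4·15=60, C8→Joliet 3·24=72. Service 479; fixed 107; total 586.
{Farrow, Joliet}: service 374 + fixed 280 = 654
{Orton, Joliet}: service 403 + fixed 426 = 829
{Orton, Farrow, Joliet}: service 358 + fixed 599 = 957
No other subset beats 586.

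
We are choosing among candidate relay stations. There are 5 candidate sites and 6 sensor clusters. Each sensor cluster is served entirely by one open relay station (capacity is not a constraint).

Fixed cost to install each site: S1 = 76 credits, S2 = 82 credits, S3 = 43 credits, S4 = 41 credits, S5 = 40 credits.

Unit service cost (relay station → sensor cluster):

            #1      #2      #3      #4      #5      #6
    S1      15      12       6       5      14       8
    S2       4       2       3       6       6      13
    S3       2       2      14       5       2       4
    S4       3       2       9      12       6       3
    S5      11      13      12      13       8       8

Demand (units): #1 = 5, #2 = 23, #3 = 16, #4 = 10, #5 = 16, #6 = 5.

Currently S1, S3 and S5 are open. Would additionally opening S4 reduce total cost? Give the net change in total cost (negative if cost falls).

Current service cost with {S1, S3, S5}: 254.
Adding S4: each sensor cluster re-picks its cheapest; new service cost 249, saving 5.
Extra fixed cost: 41. Net change = 41 − 5 = 36.
(Totals: 413 → 449.)

No — net change +36 (cost rises by 36).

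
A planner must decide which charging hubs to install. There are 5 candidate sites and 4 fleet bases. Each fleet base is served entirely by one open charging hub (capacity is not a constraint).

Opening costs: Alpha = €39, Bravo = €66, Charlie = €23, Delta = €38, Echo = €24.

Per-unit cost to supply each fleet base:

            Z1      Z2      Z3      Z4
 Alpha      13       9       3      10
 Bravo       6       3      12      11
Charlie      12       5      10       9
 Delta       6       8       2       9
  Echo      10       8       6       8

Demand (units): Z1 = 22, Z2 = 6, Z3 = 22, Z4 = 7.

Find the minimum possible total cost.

Minimum total cost: 325

For any fixed open set, each fleet base goes to its cheapest open site; total = fixed + service.
{Delta}: Z1→Delta 6·22=132, Z2→Delta 8·6=48, Z3→Delta 2·22=44, Z4→Delta 9·7=63. Service 287; fixed 38; total 325.
{Charlie, Delta}: Z1→Delta 6·22=132, Z2→Charlie 5·6=30, Z3→Delta 2·22=44, Z4→Charlie 9·7=63. Service 269; fixed 61; total 330.
{Delta, Echo}: Z1→Delta 6·22=132, Z2→Delta 8·6=48, Z3→Delta 2·22=44, Z4→Echo 8·7=56. Service 280; fixed 62; total 342.
{Alpha, Bravo, Charlie, Delta, Echo}: service 250 + fixed 190 = 440
No other subset beats 325.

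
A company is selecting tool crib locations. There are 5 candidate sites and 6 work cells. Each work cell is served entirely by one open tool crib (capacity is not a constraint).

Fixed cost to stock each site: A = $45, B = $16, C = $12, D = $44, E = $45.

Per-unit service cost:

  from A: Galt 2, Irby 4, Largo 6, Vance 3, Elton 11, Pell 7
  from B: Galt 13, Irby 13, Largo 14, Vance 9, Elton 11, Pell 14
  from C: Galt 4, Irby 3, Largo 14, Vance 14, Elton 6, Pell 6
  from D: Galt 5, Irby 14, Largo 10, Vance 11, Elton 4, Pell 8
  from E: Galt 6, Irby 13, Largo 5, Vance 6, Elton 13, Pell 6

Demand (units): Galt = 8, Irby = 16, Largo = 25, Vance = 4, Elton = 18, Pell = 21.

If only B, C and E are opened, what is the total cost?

Each work cell is assigned to its cheapest site among the open ones.
{B, C, E}: Galt→C 4·8=32, Irby→C 3·16=48, Largo→E 5·25=125, Vance→E 6·4=24, Elton→C 6·18=108, Pell→C 6·21=126. Service 463; fixed 73; total 536.

Total cost: 536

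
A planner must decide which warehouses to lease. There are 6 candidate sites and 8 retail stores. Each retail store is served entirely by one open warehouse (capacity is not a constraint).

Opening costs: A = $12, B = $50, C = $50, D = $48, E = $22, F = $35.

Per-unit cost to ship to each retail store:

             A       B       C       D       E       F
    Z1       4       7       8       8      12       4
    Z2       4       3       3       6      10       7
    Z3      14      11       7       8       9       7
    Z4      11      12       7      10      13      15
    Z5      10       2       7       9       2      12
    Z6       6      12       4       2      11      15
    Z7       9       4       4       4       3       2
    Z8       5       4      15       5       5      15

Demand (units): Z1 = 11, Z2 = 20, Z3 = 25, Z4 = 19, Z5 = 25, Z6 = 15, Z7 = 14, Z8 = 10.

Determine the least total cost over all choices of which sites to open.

Minimum total cost: 698

For any fixed open set, each retail store goes to its cheapest open site; total = fixed + service.
{A, C, E}: Z1→A 4·11=44, Z2→C 3·20=60, Z3→C 7·25=175, Z4→C 7·19=133, Z5→E 2·25=50, Z6→C 4·15=60, Z7→E 3·14=42, Z8→A 5·10=50. Service 614; fixed 84; total 698.
{C, E, F}: service 600 + fixed 107 = 707
{A, C, D, E}: service 584 + fixed 132 = 716
{A, B, C, D, E, F}: Z1→A 4·11=44, Z2→B 3·20=60, Z3→C 7·25=175, Z4→C 7·19=133, Z5→B 2·25=50, Z6→D 2·15=30, Z7→F 2·14=28, Z8→B 4·10=40. Service 560; fixed 217; total 777.
No other subset beats 698.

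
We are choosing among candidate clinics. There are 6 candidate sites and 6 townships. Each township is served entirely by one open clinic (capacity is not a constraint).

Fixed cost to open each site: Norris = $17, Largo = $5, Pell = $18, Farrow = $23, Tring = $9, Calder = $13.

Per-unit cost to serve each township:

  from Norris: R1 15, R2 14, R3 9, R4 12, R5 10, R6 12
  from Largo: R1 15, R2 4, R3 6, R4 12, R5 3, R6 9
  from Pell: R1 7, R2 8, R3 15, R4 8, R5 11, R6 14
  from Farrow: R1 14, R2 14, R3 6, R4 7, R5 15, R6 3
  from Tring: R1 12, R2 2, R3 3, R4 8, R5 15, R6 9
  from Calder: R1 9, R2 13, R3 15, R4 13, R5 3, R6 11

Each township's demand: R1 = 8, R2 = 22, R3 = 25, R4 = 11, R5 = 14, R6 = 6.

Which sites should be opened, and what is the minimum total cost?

Open Largo, Pell, Farrow and Tring; minimum total cost 367.

For any fixed open set, each township goes to its cheapest open site; total = fixed + service.
{Largo, Pell, Farrow, Tring}: R1→Pell 7·8=56, R2→Tring 2·22=44, R3→Tring 3·25=75, R4→Farrow 7·11=77, R5→Largo 3·14=42, R6→Farrow 3·6=18. Service 312; fixed 55; total 367.
{Farrow, Tring, Calder}: service 328 + fixed 45 = 373
{Pell, Farrow, Tring, Calder}: service 312 + fixed 63 = 375
{Norris, Largo, Pell, Farrow, Tring, Calder}: R1→Pell 7·8=56, R2→Tring 2·22=44, R3→Tring 3·25=75, R4→Farrow 7·11=77, R5→Largo 3·14=42, R6→Farrow 3·6=18. Service 312; fixed 85; total 397.
No other subset beats 367.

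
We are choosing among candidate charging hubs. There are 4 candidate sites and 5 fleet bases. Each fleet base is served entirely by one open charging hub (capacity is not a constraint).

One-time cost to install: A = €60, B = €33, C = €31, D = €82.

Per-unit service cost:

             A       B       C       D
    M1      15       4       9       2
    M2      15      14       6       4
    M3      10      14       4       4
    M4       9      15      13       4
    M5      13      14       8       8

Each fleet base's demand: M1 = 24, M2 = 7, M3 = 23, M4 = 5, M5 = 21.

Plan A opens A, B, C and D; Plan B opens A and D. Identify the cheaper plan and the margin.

Plan B is cheaper by 64.

Plan A: {A, B, C, D}: M1→D 2·24=48, M2→D 4·7=28, M3→C 4·23=92, M4→D 4·5=20, M5→C 8·21=168. Service 356; fixed 206; total 562.
Plan B: {A, D}: M1→D 2·24=48, M2→D 4·7=28, M3→D 4·23=92, M4→D 4·5=20, M5→D 8·21=168. Service 356; fixed 142; total 498.
Difference: |562 − 498| = 64.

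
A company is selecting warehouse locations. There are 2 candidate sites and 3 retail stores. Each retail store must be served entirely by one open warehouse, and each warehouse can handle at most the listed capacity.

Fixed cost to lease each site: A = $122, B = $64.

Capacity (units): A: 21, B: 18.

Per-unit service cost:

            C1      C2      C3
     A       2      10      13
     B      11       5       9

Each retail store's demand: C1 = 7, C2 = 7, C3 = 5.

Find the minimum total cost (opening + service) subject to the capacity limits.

Minimum total cost: 271

Open {A}: C1→A 2·7=14, C2→A 10·7=70, C3→A 13·5=65.
Loads: A carries 19/21. Service 149; fixed 122; total 271.
Next best feasible plan costs 280.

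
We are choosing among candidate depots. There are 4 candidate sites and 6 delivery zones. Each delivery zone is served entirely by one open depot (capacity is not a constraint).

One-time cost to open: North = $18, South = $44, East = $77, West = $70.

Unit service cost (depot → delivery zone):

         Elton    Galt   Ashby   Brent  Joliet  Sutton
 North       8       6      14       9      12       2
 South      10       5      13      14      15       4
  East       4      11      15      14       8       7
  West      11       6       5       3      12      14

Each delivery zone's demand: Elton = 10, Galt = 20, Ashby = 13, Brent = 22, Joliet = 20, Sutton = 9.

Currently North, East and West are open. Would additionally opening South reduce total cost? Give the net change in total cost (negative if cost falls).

Current service cost with {North, East, West}: 469.
Adding South: each delivery zone re-picks its cheapest; new service cost 449, saving 20.
Extra fixed cost: 44. Net change = 44 − 20 = 24.
(Totals: 634 → 658.)

No — net change +24 (cost rises by 24).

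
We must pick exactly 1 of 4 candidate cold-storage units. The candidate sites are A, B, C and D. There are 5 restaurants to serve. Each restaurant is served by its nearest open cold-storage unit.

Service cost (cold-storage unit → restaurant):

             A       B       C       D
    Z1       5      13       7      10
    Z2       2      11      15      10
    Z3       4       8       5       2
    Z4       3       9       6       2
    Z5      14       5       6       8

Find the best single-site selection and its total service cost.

Choose A only; total service cost 28.

With exactly 1 open, each restaurant uses its cheapest among the chosen.
{A}: Z1→A 5, Z2→A 2, Z3→A 4, Z4→A 3, Z5→A 14. Service cost 28.
{D}: service cost 32
{C}: service cost 39
Among all 4 size-1 choices, {A} is lowest.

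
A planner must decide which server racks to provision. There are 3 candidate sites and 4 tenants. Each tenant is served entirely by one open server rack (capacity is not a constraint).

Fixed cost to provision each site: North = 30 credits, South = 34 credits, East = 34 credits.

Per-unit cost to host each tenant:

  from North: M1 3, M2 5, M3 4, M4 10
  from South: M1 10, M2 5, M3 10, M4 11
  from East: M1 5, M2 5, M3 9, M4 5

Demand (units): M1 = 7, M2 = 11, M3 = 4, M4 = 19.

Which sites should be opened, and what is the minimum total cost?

For any fixed open set, each tenant goes to its cheapest open site; total = fixed + service.
{North, East}: M1→North 3·7=21, M2→North 5·11=55, M3→North 4·4=16, M4→East 5·19=95. Service 187; fixed 64; total 251.
{East}: service 221 + fixed 34 = 255
{North, South, East}: service 187 + fixed 98 = 285
{North}: M1→North 3·7=21, M2→North 5·11=55, M3→North 4·4=16, M4→North 10·19=190. Service 282; fixed 30; total 312.
(All 7 nonempty subsets were checked; North and East is lowest.)

Open North and East; minimum total cost 251.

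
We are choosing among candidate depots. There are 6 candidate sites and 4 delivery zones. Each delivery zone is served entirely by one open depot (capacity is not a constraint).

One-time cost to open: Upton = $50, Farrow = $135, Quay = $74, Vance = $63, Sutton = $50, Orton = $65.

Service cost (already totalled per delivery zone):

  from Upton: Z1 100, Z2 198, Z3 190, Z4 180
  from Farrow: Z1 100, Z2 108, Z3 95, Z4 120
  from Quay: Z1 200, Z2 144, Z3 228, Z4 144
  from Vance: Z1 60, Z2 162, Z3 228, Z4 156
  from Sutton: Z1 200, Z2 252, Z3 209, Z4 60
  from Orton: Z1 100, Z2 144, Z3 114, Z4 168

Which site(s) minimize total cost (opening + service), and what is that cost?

Open Sutton and Orton; minimum total cost 533.

For any fixed open set, each delivery zone goes to its cheapest open site; total = fixed + service.
{Sutton, Orton}: Z1→Orton 100, Z2→Orton 144, Z3→Orton 114, Z4→Sutton 60. Service 418; fixed 115; total 533.
{Farrow, Sutton}: service 363 + fixed 185 = 548
{Vance, Sutton, Orton}: Z1→Vance 60, Z2→Orton 144, Z3→Orton 114, Z4→Sutton 60. Service 378; fixed 178; total 556.
{Upton, Farrow, Quay, Vance, Sutton, Orton}: service 323 + fixed 437 = 760
No other subset beats 533.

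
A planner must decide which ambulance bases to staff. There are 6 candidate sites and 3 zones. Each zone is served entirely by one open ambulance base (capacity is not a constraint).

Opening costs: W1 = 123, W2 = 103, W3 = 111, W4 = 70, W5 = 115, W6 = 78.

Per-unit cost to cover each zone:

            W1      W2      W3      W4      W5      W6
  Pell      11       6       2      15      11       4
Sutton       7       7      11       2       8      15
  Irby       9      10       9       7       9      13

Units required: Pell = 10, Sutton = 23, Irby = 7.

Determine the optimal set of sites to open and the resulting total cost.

For any fixed open set, each zone goes to its cheapest open site; total = fixed + service.
{W4, W6}: Pell→W6 4·10=40, Sutton→W4 2·23=46, Irby→W4 7·7=49. Service 135; fixed 148; total 283.
{W3, W4}: Pell→W3 2·10=20, Sutton→W4 2·23=46, Irby→W4 7·7=49. Service 115; fixed 181; total 296.
{W4}: Pell→W4 15·10=150, Sutton→W4 2·23=46, Irby→W4 7·7=49. Service 245; fixed 70; total 315.
{W1, W2, W3, W4, W5, W6}: service 115 + fixed 600 = 715
No other subset beats 283.

Open W4 and W6; minimum total cost 283.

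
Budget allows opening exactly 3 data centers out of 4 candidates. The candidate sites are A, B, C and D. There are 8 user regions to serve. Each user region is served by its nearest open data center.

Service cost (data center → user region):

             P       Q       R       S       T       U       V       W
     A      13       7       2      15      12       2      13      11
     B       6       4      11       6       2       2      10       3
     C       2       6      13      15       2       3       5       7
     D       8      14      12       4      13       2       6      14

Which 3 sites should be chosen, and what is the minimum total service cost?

With exactly 3 open, each user region uses its cheapest among the chosen.
{A, B, C}: P→C 2, Q→B 4, R→A 2, S→B 6, T→B 2, U→A 2, V→C 5, W→B 3. Service cost 26.
{A, B, D}: service cost 29
{A, C, D}: service cost 30
Among all 4 size-3 choices, {A, B, C} is lowest.

Choose A, B and C; total service cost 26.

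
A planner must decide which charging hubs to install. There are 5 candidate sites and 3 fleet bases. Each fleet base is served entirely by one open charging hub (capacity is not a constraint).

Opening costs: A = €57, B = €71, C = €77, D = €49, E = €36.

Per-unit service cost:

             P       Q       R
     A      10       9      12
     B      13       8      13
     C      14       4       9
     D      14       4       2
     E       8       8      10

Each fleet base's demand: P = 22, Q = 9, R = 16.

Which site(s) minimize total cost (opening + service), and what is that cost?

For any fixed open set, each fleet base goes to its cheapest open site; total = fixed + service.
{D, E}: P→E 8·22=176, Q→D 4·9=36, R→D 2·16=32. Service 244; fixed 85; total 329.
{A, D, E}: service 244 + fixed 142 = 386
{A, D}: service 288 + fixed 106 = 394
{A, B, C, D, E}: service 244 + fixed 290 = 534
No other subset beats 329.

Open D and E; minimum total cost 329.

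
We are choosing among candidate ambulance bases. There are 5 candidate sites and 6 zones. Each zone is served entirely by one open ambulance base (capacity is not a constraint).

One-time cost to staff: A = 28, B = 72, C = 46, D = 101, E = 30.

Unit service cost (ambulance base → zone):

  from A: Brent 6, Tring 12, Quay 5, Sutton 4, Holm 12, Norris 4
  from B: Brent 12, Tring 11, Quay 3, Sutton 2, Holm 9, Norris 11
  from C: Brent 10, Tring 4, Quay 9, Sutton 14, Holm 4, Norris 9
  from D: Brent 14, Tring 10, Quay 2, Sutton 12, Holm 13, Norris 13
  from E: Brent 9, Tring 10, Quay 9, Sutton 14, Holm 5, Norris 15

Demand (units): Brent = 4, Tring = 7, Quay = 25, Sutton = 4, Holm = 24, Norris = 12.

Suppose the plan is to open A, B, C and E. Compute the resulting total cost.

Each zone is assigned to its cheapest site among the open ones.
{A, B, C, E}: Brent→A 6·4=24, Tring→C 4·7=28, Quay→B 3·25=75, Sutton→B 2·4=8, Holm→C 4·24=96, Norris→A 4·12=48. Service 279; fixed 176; total 455.

Total cost: 455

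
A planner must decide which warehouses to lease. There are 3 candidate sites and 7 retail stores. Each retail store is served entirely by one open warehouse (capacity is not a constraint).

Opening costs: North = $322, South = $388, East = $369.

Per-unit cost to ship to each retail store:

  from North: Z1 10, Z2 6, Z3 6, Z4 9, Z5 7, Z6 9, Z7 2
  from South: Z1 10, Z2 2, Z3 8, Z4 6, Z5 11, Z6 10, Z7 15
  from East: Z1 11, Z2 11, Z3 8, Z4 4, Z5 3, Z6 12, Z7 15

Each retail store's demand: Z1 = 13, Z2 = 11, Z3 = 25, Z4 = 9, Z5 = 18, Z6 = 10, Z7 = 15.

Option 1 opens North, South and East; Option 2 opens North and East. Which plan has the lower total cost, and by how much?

Option 2 is cheaper by 344.

Option 1: {North, South, East}: Z1→North 10·13=130, Z2→South 2·11=22, Z3→North 6·25=150, Z4→East 4·9=36, Z5→East 3·18=54, Z6→North 9·10=90, Z7→North 2·15=30. Service 512; fixed 1079; total 1591.
Option 2: {North, East}: Z1→North 10·13=130, Z2→North 6·11=66, Z3→North 6·25=150, Z4→East 4·9=36, Z5→East 3·18=54, Z6→North 9·10=90, Z7→North 2·15=30. Service 556; fixed 691; total 1247.
Difference: |1591 − 1247| = 344.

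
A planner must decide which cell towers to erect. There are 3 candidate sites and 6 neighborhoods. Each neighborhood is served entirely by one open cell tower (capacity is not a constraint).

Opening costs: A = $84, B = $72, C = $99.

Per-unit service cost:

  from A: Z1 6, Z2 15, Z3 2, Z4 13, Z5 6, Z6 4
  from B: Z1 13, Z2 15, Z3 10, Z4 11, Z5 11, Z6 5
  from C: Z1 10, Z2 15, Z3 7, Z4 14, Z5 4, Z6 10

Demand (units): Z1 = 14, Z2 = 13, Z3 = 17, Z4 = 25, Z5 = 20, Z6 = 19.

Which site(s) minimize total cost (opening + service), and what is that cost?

For any fixed open set, each neighborhood goes to its cheapest open site; total = fixed + service.
{A}: Z1→A 6·14=84, Z2→A 15·13=195, Z3→A 2·17=34, Z4→A 13·25=325, Z5→A 6·20=120, Z6→A 4·19=76. Service 834; fixed 84; total 918.
{A, B}: service 784 + fixed 156 = 940
{A, C}: service 794 + fixed 183 = 977
{A, B, C}: Z1→A 6·14=84, Z2→A 15·13=195, Z3→A 2·17=34, Z4→B 11·25=275, Z5→C 4·20=80, Z6→A 4·19=76. Service 744; fixed 255; total 999.
(All 7 nonempty subsets were checked; A only is lowest.)

Open A only; minimum total cost 918.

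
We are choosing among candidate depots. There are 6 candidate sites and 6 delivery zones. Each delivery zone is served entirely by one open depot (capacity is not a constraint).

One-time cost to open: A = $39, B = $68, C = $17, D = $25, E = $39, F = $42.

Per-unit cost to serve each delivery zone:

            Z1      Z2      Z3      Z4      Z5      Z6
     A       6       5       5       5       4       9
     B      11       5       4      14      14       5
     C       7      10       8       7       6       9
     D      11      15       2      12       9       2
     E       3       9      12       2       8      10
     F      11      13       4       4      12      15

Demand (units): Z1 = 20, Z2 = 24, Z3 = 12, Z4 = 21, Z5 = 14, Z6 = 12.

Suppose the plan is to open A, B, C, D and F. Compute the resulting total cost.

Each delivery zone is assigned to its cheapest site among the open ones.
{A, B, C, D, F}: Z1→A 6·20=120, Z2→A 5·24=120, Z3→D 2·12=24, Z4→F 4·21=84, Z5→A 4·14=56, Z6→D 2·12=24. Service 428; fixed 191; total 619.

Total cost: 619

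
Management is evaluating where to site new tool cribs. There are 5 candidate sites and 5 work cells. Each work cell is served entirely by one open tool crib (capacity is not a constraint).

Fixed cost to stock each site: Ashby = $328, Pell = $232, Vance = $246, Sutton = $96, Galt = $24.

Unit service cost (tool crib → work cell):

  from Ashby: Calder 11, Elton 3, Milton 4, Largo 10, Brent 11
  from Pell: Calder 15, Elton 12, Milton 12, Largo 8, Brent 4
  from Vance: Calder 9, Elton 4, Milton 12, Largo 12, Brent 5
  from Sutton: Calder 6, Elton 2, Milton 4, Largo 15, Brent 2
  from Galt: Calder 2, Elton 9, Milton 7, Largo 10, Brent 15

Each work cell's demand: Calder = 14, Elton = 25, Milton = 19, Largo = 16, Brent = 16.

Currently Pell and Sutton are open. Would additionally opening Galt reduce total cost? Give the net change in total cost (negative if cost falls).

Yes — net change −32 (cost falls by 32).

Current service cost with {Pell, Sutton}: 370.
Adding Galt: each work cell re-picks its cheapest; new service cost 314, saving 56.
Extra fixed cost: 24. Net change = 24 − 56 = -32.
(Totals: 698 → 666.)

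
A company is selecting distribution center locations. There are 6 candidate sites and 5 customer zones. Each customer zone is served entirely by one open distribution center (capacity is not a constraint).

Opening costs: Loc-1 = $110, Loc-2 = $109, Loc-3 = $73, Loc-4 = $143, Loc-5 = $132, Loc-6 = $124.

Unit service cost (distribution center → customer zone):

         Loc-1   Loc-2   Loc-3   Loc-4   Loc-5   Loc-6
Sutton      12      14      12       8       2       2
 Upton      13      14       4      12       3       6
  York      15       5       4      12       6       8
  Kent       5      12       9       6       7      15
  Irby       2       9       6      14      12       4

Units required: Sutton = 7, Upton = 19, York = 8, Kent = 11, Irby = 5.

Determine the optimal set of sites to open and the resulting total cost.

For any fixed open set, each customer zone goes to its cheapest open site; total = fixed + service.
{Loc-5}: Sutton→Loc-5 2·7=14, Upton→Loc-5 3·19=57, York→Loc-5 6·8=48, Kent→Loc-5 7·11=77, Irby→Loc-5 12·5=60. Service 256; fixed 132; total 388.
{Loc-3}: service 321 + fixed 73 = 394
{Loc-3, Loc-5}: service 210 + fixed 205 = 415
{Loc-1, Loc-2, Loc-3, Loc-4, Loc-5, Loc-6}: service 168 + fixed 691 = 859
No other subset beats 388.

Open Loc-5 only; minimum total cost 388.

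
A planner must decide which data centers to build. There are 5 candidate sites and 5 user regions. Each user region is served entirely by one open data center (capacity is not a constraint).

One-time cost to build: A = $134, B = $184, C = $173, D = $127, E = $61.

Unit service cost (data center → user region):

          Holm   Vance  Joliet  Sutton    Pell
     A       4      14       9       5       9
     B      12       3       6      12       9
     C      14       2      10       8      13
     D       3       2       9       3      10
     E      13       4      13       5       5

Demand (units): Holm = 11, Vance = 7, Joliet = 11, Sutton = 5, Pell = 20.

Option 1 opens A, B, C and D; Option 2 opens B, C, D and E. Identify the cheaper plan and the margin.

Option 2 is cheaper by 153.

Option 1: {A, B, C, D}: Holm→D 3·11=33, Vance→C 2·7=14, Joliet→B 6·11=66, Sutton→D 3·5=15, Pell→A 9·20=180. Service 308; fixed 618; total 926.
Option 2: {B, C, D, E}: Holm→D 3·11=33, Vance→C 2·7=14, Joliet→B 6·11=66, Sutton→D 3·5=15, Pell→E 5·20=100. Service 228; fixed 545; total 773.
Difference: |926 − 773| = 153.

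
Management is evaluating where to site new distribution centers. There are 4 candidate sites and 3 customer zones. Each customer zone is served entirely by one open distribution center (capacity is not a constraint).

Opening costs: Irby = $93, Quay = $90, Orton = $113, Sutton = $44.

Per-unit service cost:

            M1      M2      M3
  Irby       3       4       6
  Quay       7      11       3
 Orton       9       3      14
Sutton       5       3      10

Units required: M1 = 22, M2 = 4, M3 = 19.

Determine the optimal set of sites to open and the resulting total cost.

Open Irby only; minimum total cost 289.

For any fixed open set, each customer zone goes to its cheapest open site; total = fixed + service.
{Irby}: M1→Irby 3·22=66, M2→Irby 4·4=16, M3→Irby 6·19=114. Service 196; fixed 93; total 289.
{Quay, Sutton}: service 179 + fixed 134 = 313
{Irby, Quay}: M1→Irby 3·22=66, M2→Irby 4·4=16, M3→Quay 3·19=57. Service 139; fixed 183; total 322.
{Irby, Quay, Orton, Sutton}: M1→Irby 3·22=66, M2→Orton 3·4=12, M3→Quay 3·19=57. Service 135; fixed 340; total 475.
No other subset beats 289.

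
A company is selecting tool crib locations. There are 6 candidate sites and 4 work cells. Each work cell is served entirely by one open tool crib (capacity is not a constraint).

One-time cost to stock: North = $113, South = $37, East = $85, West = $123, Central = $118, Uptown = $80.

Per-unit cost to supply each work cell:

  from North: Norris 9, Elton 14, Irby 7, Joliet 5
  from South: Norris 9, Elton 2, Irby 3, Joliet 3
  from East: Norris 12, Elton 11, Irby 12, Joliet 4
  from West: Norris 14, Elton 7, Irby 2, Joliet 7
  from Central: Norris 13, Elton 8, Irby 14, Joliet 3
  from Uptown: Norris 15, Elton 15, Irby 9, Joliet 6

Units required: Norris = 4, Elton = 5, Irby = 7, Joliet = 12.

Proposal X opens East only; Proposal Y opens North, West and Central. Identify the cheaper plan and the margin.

Proposal X is cheaper by 155.

Proposal X: {East}: Norris→East 12·4=48, Elton→East 11·5=55, Irby→East 12·7=84, Joliet→East 4·12=48. Service 235; fixed 85; total 320.
Proposal Y: {North, West, Central}: Norris→North 9·4=36, Elton→West 7·5=35, Irby→West 2·7=14, Joliet→Central 3·12=36. Service 121; fixed 354; total 475.
Difference: |320 − 475| = 155.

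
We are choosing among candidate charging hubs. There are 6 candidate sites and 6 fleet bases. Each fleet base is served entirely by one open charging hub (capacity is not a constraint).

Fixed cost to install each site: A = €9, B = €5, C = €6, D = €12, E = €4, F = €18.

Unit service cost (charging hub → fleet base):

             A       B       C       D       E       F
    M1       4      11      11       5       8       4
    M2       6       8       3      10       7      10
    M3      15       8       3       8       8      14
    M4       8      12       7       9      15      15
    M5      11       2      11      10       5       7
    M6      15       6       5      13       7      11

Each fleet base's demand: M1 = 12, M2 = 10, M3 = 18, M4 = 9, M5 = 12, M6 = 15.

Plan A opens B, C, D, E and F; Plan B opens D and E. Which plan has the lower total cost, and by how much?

Plan A is cheaper by 197.

Plan A: {B, C, D, E, F}: M1→F 4·12=48, M2→C 3·10=30, M3→C 3·18=54, M4→C 7·9=63, M5→B 2·12=24, M6→C 5·15=75. Service 294; fixed 45; total 339.
Plan B: {D, E}: M1→D 5·12=60, M2→E 7·10=70, M3→D 8·18=144, M4→D 9·9=81, M5→E 5·12=60, M6→E 7·15=105. Service 520; fixed 16; total 536.
Difference: |339 − 536| = 197.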